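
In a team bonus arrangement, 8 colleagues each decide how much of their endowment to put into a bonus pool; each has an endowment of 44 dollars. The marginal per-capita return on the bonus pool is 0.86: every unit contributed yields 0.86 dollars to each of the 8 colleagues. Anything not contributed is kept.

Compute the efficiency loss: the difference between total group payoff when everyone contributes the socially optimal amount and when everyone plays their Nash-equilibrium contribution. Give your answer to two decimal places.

2069.76 dollars

The private return per contributed unit is 0.86 < 1, so contributing 0 is dominant for every player. At the Nash equilibrium everyone keeps their 44, and the group total is 8 × 44 = 352.
Each contributed unit returns 6.880 to the group as a whole (0.86 to each of 8 players), which exceeds 1, so the social optimum is full contribution: group total = 6.880 × 352 = 2421.76.
Efficiency loss = 2421.76 − 352 = 2069.76.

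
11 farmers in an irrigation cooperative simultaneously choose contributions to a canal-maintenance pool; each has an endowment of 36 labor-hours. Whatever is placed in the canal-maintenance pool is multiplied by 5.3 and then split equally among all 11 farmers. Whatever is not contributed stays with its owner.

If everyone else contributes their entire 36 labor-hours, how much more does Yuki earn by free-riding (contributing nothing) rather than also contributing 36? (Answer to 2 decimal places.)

Switching from a contribution of 36 to 0 lets Yuki keep an extra 36 labor-hours, but lowers the canal-maintenance pool by 36, which costs Yuki their own share of that drop: 5.3/11 × 36 = 17.35.
Net gain = 36 − 17.35 = 18.65. The private return per contributed unit (0.4818) is below 1, so free-riding is indeed the best response regardless of what the others do.

18.65 labor-hours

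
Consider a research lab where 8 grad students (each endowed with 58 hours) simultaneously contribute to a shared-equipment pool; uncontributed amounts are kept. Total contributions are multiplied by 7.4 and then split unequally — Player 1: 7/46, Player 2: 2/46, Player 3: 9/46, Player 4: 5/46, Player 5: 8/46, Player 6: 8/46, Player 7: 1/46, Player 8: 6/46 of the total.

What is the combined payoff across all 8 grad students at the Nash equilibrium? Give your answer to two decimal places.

1948.80 hours

Each unit j contributes comes back to j as 7.4 × (j's share), so j prefers to contribute only if that share exceeds 1/7.4 = 0.1351; otherwise keeping the unit dominates.
Player 1, Player 3, Player 5 and Player 6 are above the threshold, contributing 58 each; the remaining 4 contribute 0. Total contributed: 232.
The shared-equipment pool pays out 7.4 × 232 = 1716.80 in total (split across the unequal shares, but the aggregate is all that matters for the group sum).
The 4 free-riders keep 58 each, adding 232. Group total = 232 + 1716.80 = 1948.80.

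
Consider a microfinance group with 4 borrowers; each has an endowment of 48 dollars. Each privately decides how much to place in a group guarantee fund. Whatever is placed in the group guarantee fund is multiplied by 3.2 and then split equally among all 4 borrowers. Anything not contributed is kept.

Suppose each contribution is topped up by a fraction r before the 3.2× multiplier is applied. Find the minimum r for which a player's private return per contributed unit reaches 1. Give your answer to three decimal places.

With matching at rate r, one contributed unit becomes (1 + r) in the group guarantee fund and returns 3.2 × (1 + r) / 4 to the contributor.
Setting this equal to 1: 1 + r = 4/3.2 = 1.2500.
So the minimum matching rate is r = 1.2500 − 1 = 0.250.

0.250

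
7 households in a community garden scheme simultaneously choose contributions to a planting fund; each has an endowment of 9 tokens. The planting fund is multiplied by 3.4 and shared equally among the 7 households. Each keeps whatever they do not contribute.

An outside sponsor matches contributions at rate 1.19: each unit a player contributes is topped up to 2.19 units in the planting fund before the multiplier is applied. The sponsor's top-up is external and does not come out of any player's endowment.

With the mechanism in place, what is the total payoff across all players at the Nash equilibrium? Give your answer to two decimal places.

469.10 tokens

With the mechanism, a contributed unit returns 3.4 × 2.19 / 7 = 1.0637 per unit of net cost to the contributor — now above 1 — so contributing fully is weakly dominant for every player.
At the Nash equilibrium everyone contributes 9. Group total payoff = 3.4 × 2.19 × 63 = 469.10.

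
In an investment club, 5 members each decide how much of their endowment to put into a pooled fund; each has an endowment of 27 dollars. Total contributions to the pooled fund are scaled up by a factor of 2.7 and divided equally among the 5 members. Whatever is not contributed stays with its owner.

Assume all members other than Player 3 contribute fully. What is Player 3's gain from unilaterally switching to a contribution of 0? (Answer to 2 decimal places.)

Switching from a contribution of 27 to 0 lets Player 3 keep an extra 27 dollars, but lowers the pooled fund by 27, which costs Player 3 their own share of that drop: 2.7/5 × 27 = 14.58.
Net gain = 27 − 14.58 = 12.42. The private return per contributed unit (0.5400) is below 1, so free-riding is indeed the best response regardless of what the others do.

12.42 dollars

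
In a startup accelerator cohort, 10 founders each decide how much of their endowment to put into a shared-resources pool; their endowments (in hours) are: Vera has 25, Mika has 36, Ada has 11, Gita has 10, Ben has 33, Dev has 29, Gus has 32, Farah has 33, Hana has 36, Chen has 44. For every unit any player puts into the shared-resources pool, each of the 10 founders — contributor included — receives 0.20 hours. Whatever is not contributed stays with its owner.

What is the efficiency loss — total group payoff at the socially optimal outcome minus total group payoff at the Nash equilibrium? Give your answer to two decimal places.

289.00 hours

The private return per contributed unit is 0.20 < 1 for everyone, so the Nash equilibrium is zero contribution and the group total is Σ E_j = 25 + 36 + 11 + 10 + 33 + 29 + 32 + 33 + 36 + 44 = 289.
Each contributed unit returns 2.000 to the group, so the social optimum is full contribution by everyone: group total = 2.000 × 289 = 578.00.
Efficiency loss = (2.000 − 1) × 289 = 289.00.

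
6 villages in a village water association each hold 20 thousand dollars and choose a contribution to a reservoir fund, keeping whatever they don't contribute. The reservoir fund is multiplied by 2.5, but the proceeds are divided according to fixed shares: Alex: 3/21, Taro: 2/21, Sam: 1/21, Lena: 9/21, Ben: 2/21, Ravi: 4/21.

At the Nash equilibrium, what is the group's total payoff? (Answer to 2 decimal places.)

Player j's private return per contributed unit is 2.5 × (j's share). Contributing is weakly dominant for j when that share is at least 1/2.5 = 0.4000, and contributing 0 is dominant otherwise.
Only Lena (9/21) clears that bar, contributing 20; the remaining 5 contribute 0. Total contributed: 20.
The reservoir fund pays out 2.5 × 20 = 50.00 in total (split across the unequal shares, but the aggregate is all that matters for the group sum).
The 5 free-riders keep 20 each, adding 100. Group total = 100 + 50.00 = 150.00.

150.00 thousand dollars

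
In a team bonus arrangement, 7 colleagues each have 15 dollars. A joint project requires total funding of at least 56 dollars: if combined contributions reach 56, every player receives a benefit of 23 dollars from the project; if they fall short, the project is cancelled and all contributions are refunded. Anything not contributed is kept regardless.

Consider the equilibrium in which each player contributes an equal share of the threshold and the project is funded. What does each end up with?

30 dollars

Equal share of the threshold: 56/7 = 8.
At this profile no one gains by cutting their contribution: any cut drops the total below 56, the project is cancelled, contributions are refunded, and the deviator ends with 15, which is less than 15 − 8 + 23 = 30. Contributing more than 8 just wastes the excess. So contributing exactly 8 is a best response.
Each player's payoff: 15 − 8 + 23 = 30.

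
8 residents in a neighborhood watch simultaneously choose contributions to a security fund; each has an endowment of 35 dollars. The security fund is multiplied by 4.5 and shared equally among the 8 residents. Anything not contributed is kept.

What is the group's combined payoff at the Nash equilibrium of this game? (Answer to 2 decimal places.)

Each contributed unit returns 4.5/8 = 0.5625 to its contributor — below 1 — so contributing 0 is dominant for every player. At the Nash equilibrium everyone keeps their 35, and the group total is 8 × 35 = 280.

280.00 dollars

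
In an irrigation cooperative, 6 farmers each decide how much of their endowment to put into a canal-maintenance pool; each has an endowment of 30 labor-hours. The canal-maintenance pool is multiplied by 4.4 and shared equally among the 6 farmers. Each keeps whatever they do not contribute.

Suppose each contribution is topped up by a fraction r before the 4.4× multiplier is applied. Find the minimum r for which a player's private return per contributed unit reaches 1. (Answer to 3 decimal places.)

0.364

With matching at rate r, one contributed unit becomes (1 + r) in the canal-maintenance pool and returns 4.4 × (1 + r) / 6 to the contributor.
Setting this equal to 1: 1 + r = 6/4.4 = 1.3636.
So the minimum matching rate is r = 1.3636 − 1 = 0.364.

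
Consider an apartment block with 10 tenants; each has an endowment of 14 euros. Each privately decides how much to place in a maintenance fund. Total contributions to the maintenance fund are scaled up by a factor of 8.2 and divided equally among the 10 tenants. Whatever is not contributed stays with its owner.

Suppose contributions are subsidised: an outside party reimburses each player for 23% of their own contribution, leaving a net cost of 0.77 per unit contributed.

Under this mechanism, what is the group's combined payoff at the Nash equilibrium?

1180.20 euros

The effective private return per unit is now (8.2/10) / 0.77 = 1.0649 > 1, so every player's dominant strategy flips to full contribution.
So the Nash equilibrium is full contribution by all 10; the group earns 10 × (14 × 0.23 + 8.2 × 14) = 1180.20.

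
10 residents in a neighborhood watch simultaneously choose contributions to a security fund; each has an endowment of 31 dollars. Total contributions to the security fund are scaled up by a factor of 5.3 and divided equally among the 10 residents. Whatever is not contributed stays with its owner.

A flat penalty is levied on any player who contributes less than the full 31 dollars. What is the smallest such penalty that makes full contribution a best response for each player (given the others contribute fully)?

Given the others contribute fully, the best deviation is to contribute 0 (any partial contribution still incurs the fine and gives up units whose private return 0.5300 is below 1).
Deviating from 31 to 0 saves 31 dollars but forfeits the deviator's share of the drop in the security fund: 5.3/10 × 31 = 16.43.
So the deviation gain is 31 − 16.43 = 14.57, and the fine must be at least 14.57 dollars to wipe it out.

14.57 dollars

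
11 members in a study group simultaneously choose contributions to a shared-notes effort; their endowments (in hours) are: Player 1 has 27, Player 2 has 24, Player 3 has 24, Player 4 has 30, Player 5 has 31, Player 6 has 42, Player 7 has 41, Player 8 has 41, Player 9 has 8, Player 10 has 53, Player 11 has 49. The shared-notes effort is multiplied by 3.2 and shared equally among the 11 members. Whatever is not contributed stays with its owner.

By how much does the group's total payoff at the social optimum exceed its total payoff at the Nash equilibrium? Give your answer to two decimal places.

814.00 hours

The private return per contributed unit is 3.2/11 = 0.2909 < 1 for every player regardless of endowment, so the Nash equilibrium is zero contribution and the group total is Σ E_j = 27 + 24 + 24 + 30 + 31 + 42 + 41 + 41 + 8 + 53 + 49 = 370.
Each contributed unit returns 3.200 to the group, so the social optimum is full contribution by everyone: group total = 3.200 × 370 = 1184.00.
Efficiency loss = (3.200 − 1) × 370 = 814.00.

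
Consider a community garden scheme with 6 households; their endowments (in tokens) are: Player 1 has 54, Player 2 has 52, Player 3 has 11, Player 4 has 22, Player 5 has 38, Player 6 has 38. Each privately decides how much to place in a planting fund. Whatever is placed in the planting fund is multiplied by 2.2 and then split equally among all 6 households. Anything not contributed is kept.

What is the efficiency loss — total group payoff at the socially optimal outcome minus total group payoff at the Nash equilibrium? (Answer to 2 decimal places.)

258.00 tokens

The private return per contributed unit is 2.2/6 = 0.3667 < 1 for every player regardless of endowment, so the Nash equilibrium is zero contribution and the group total is Σ E_j = 54 + 52 + 11 + 22 + 38 + 38 = 215.
Each contributed unit returns 2.200 to the group, so the social optimum is full contribution by everyone: group total = 2.200 × 215 = 473.00.
Efficiency loss = (2.200 − 1) × 215 = 258.00.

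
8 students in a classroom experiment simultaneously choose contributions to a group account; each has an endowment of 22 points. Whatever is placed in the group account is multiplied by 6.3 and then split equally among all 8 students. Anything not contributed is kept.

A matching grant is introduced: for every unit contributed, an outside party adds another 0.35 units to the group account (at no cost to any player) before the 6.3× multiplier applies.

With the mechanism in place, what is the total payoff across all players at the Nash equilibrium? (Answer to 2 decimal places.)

1496.88 points

Under the mechanism each unit contributed yields 6.3 × 1.35 / 8 = 1.0631 back to its contributor per unit of net cost, which exceeds 1, making full contribution the dominant choice for everyone.
So the Nash equilibrium is full contribution by all 8; the group earns 6.3 × 1.35 × 176 = 1496.88.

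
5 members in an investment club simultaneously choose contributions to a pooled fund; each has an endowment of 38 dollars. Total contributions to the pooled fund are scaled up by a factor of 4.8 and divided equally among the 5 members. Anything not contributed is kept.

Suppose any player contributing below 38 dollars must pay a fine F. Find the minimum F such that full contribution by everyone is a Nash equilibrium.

1.52 dollars

Given the others contribute fully, the best deviation is to contribute 0 (any partial contribution still incurs the fine and gives up units whose private return 0.9600 is below 1).
Deviating from 38 to 0 saves 38 dollars but forfeits the deviator's share of the drop in the pooled fund: 4.8/5 × 38 = 36.48.
So the deviation gain is 38 − 36.48 = 1.52, and the fine must be at least 1.52 dollars to wipe it out.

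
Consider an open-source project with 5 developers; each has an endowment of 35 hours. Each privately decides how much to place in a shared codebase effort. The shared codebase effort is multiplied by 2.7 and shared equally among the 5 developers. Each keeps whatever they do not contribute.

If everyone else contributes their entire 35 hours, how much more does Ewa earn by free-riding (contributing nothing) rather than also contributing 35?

Switching from a contribution of 35 to 0 lets Ewa keep an extra 35 hours, but lowers the shared codebase effort by 35, which costs Ewa their own share of that drop: 2.7/5 × 35 = 18.90.
Net gain = 35 − 18.90 = 16.10. The private return per contributed unit (0.5400) is below 1, so free-riding is indeed the best response regardless of what the others do.

16.10 hours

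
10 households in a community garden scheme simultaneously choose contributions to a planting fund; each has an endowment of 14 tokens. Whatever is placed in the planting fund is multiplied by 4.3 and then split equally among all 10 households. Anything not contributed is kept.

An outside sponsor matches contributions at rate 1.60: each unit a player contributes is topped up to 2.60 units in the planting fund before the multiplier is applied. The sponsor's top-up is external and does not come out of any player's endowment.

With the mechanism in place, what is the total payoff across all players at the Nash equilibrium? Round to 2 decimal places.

1565.20 tokens

With the mechanism, a contributed unit returns 4.3 × 2.60 / 10 = 1.1180 per unit of net cost to the contributor — now above 1 — so contributing fully is weakly dominant for every player.
At the Nash equilibrium everyone contributes 14. Group total payoff = 4.3 × 2.60 × 140 = 1565.20.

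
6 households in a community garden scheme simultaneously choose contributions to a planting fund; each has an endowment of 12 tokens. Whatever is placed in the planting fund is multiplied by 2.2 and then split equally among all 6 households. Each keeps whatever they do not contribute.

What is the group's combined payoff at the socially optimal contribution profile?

Each contributed unit returns 2.200 to the group as a whole (0.3667 to each of 6 players), which exceeds 1, so the social optimum is full contribution: group total = 2.200 × 72 = 158.40.

158.40 tokens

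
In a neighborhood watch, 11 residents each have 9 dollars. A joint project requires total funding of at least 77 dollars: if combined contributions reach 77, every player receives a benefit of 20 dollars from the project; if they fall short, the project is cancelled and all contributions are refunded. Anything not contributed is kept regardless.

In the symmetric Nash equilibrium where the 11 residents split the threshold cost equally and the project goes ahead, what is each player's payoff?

22 dollars

Equal share of the threshold: 77/11 = 7.
At this profile no one gains by cutting their contribution: any cut drops the total below 77, the project is cancelled, contributions are refunded, and the deviator ends with 9, which is less than 9 − 7 + 20 = 22. Contributing more than 7 just wastes the excess. So contributing exactly 7 is a best response.
Each player's payoff: 9 − 7 + 20 = 22.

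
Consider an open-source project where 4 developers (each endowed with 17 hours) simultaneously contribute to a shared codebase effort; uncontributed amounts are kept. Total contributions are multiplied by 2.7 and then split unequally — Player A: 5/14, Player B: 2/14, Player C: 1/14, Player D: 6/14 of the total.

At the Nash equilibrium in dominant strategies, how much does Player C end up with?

20.28 hours

A player with share s gets back 2.7·s per unit contributed, so full contribution is dominant for anyone with s > 1/2.7 = 0.3704 and zero contribution is dominant for anyone below.
Only Player D (6/14) clears that bar, contributing 17; the remaining 3 contribute 0. Total contributed: 17.
Player C keeps 17 and receives 2.7 × 17 × 1/14 = 3.28 from the shared codebase effort, for a payoff of 20.28.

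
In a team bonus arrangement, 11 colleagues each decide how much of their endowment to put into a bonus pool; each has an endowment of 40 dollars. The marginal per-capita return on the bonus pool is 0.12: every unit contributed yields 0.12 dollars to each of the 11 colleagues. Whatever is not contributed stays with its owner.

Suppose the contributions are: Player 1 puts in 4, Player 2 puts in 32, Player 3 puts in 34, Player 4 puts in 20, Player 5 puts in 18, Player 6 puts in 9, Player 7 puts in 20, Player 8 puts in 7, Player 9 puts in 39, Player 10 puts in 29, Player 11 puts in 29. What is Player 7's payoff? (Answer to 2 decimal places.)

Total contributed: 4 + 32 + 34 + 20 + 18 + 9 + 20 + 7 + 39 + 29 + 29 = 241.
Each receives 0.12 × 241 = 28.92 from the bonus pool.
Player 7 keeps 40 − 20 = 20, so Player 7's payoff is 20 + 28.92 = 48.92.

48.92 dollars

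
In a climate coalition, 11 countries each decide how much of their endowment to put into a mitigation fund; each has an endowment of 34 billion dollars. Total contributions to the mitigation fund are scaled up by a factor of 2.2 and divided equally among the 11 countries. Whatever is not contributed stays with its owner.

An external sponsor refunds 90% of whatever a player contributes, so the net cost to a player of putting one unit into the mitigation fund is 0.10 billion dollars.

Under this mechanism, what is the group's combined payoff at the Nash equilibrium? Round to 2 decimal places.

Under the mechanism each unit contributed yields (2.2/11) / 0.10 = 2.0000 back to its contributor per unit of net cost, which exceeds 1, making full contribution the dominant choice for everyone.
At the Nash equilibrium everyone contributes 34. Group total payoff = 11 × (34 × 0.90 + 2.2 × 34) = 1159.40.

1159.40 billion dollars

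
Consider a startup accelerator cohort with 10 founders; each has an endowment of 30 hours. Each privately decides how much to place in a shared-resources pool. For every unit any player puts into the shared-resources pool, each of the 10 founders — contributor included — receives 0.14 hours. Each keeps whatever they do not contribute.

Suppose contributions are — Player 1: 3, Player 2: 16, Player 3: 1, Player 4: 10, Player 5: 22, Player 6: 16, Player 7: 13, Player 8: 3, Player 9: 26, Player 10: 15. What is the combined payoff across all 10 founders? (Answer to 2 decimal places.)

350.00 hours

Total contributed: 3 + 16 + 1 + 10 + 22 + 16 + 13 + 3 + 26 + 15 = 125; total kept: 10 × 30 − 125 = 175.
The shared-resources pool pays out 0.14 × 10 × 125 = 175.00 in aggregate.
Group total = 175 + 175.00 = 350.00.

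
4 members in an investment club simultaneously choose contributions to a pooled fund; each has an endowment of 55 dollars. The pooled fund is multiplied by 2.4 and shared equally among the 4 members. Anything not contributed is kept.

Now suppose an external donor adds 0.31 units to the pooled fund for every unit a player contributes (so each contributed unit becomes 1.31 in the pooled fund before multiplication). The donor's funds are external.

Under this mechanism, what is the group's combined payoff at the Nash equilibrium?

220.00 dollars

Even with the mechanism, each unit contributed returns only 2.4 × 1.31 / 4 = 0.7860 per unit of net cost, so contributing nothing is still dominant.
At the Nash equilibrium no one contributes; group total payoff = 4 × 55 = 220.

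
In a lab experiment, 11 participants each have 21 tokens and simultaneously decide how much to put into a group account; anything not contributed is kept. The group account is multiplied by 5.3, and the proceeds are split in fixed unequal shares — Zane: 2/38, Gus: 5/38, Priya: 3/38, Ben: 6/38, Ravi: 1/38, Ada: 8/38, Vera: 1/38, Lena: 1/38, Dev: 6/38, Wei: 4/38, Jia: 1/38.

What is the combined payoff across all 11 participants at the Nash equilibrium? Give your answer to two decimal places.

For player j, contributing a unit is worthwhile iff 5.3 × (j's share) ≥ 1, i.e. iff j's share is at least 0.1887.
The only share above 0.1887 is Ada's 8/38, contributing 21; the remaining 10 contribute 0. Total contributed: 21.
The group account pays out 5.3 × 21 = 111.30 in total (split across the unequal shares, but the aggregate is all that matters for the group sum).
The 10 free-riders keep 21 each, adding 210. Group total = 210 + 111.30 = 321.30.

321.30 tokens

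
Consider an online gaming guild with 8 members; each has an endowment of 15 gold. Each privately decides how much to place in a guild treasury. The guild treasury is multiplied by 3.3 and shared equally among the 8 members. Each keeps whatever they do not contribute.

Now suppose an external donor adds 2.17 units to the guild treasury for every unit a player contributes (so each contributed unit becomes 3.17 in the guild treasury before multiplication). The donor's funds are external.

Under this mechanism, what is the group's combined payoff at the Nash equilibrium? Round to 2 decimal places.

Under the mechanism each unit contributed yields 3.3 × 3.17 / 8 = 1.3076 back to its contributor per unit of net cost, which exceeds 1, making full contribution the dominant choice for everyone.
So the Nash equilibrium is full contribution by all 8; the group earns 3.3 × 3.17 × 120 = 1255.32.

1255.32 gold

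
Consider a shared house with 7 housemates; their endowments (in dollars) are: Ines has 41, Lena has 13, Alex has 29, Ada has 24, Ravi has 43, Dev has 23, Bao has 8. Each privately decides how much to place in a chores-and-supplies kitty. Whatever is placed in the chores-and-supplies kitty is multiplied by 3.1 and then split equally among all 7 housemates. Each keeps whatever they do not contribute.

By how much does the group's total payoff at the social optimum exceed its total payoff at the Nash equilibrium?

380.10 dollars

The private return per contributed unit is 3.1/7 = 0.4429 < 1 for every player regardless of endowment, so the Nash equilibrium is zero contribution and the group total is Σ E_j = 41 + 13 + 29 + 24 + 43 + 23 + 8 = 181.
Each contributed unit returns 3.100 to the group, so the social optimum is full contribution by everyone: group total = 3.100 × 181 = 561.10.
Efficiency loss = (3.100 − 1) × 181 = 380.10.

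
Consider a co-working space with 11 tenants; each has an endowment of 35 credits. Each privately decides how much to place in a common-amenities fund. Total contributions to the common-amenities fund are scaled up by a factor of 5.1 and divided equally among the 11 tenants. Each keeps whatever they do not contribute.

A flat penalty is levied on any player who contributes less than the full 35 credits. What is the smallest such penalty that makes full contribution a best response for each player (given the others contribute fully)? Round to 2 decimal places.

Given the others contribute fully, the best deviation is to contribute 0 (any partial contribution still incurs the fine and gives up units whose private return 0.4636 is below 1).
Deviating from 35 to 0 saves 35 credits but forfeits the deviator's share of the drop in the common-amenities fund: 5.1/11 × 35 = 16.23.
So the deviation gain is 35 − 16.23 = 18.77, and the fine must be at least 18.77 credits to wipe it out.

18.77 credits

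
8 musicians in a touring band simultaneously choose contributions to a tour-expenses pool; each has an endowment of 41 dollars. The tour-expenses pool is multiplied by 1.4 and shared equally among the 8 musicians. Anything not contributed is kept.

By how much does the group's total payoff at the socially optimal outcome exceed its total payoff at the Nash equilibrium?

Each contributed unit returns 1.4/8 = 0.1750 to its contributor — below 1 — so contributing 0 is dominant for every player. At the Nash equilibrium everyone keeps their 41, and the group total is 8 × 41 = 328.
Each contributed unit returns 1.400 to the group as a whole (0.1750 to each of 8 players), which exceeds 1, so the social optimum is full contribution: group total = 1.400 × 328 = 459.20.
Efficiency loss = 459.20 − 328 = 131.20.

131.20 dollars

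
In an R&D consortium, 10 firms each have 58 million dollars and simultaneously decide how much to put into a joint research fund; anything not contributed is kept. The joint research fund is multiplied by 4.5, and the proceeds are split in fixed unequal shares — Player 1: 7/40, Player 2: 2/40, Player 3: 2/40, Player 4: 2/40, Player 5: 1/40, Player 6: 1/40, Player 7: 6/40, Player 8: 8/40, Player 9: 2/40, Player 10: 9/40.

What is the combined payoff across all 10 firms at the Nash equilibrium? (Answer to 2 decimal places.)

783.00 million dollars

A player with share s gets back 4.5·s per unit contributed, so full contribution is dominant for anyone with s > 1/4.5 = 0.2222 and zero contribution is dominant for anyone below.
Only Player 10 (9/40) clears that bar, contributing 58; the remaining 9 contribute 0. Total contributed: 58.
The joint research fund pays out 4.5 × 58 = 261.00 in total (split across the unequal shares, but the aggregate is all that matters for the group sum).
The 9 free-riders keep 58 each, adding 522. Group total = 522 + 261.00 = 783.00.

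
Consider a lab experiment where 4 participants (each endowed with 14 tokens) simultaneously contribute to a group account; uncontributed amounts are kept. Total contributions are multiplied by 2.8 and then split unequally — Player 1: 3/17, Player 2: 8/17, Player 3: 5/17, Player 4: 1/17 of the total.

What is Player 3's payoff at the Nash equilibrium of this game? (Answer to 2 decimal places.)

For player j, contributing a unit is worthwhile iff 2.8 × (j's share) ≥ 1, i.e. iff j's share is at least 0.3571.
The only share above 0.3571 is Player 2's 8/17, contributing 14; the remaining 3 contribute 0. Total contributed: 14.
Player 3 keeps 14 and receives 2.8 × 14 × 5/17 = 11.53 from the group account, for a payoff of 25.53.

25.53 tokens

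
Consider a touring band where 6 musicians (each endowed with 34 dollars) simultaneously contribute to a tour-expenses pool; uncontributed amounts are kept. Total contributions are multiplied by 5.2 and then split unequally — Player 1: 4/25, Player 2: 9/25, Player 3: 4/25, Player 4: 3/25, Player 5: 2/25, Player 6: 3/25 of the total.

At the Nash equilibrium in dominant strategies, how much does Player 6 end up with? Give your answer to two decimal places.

Each unit j contributes comes back to j as 5.2 × (j's share), so j prefers to contribute only if that share exceeds 1/5.2 = 0.1923; otherwise keeping the unit dominates.
The only share above 0.1923 is Player 2's 9/25, contributing 34; the remaining 5 contribute 0. Total contributed: 34.
Player 6 keeps 34 and receives 5.2 × 34 × 3/25 = 21.22 from the tour-expenses pool, for a payoff of 55.22.

55.22 dollars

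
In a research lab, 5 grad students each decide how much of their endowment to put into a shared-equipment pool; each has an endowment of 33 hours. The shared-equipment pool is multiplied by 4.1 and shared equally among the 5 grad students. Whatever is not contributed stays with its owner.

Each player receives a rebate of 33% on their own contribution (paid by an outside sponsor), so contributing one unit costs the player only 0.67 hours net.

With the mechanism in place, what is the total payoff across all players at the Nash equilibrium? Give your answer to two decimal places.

With the mechanism, a contributed unit returns (4.1/5) / 0.67 = 1.2239 per unit of net cost to the contributor — now above 1 — so contributing fully is weakly dominant for every player.
At the Nash equilibrium everyone contributes 33. Group total payoff = 5 × (33 × 0.33 + 4.1 × 33) = 730.95.

730.95 hours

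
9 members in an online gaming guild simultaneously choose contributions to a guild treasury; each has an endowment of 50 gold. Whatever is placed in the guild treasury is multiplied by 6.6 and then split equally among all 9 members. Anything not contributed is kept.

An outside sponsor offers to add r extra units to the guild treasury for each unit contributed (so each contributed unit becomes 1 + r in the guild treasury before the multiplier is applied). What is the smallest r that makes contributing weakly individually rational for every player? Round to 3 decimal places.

With matching at rate r, one contributed unit becomes (1 + r) in the guild treasury and returns 6.6 × (1 + r) / 9 to the contributor.
Setting this equal to 1: 1 + r = 9/6.6 = 1.3636.
So the minimum matching rate is r = 1.3636 − 1 = 0.364.

0.364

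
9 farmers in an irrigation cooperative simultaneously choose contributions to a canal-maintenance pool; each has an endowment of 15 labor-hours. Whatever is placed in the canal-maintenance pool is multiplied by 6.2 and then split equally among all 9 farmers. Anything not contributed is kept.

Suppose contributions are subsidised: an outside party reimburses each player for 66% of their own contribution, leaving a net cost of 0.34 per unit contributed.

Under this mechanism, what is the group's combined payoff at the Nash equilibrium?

With the mechanism, a contributed unit returns (6.2/9) / 0.34 = 2.0261 per unit of net cost to the contributor — now above 1 — so contributing fully is weakly dominant for every player.
At the Nash equilibrium everyone contributes 15. Group total payoff = 9 × (15 × 0.66 + 6.2 × 15) = 926.10.

926.10 labor-hours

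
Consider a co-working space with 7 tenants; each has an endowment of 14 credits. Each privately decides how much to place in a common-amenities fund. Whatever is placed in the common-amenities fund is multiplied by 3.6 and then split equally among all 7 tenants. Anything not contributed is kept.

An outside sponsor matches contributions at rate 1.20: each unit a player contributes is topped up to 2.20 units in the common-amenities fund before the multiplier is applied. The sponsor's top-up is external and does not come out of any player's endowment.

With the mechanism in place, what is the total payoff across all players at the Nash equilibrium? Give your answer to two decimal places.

776.16 credits

With the mechanism, a contributed unit returns 3.6 × 2.20 / 7 = 1.1314 per unit of net cost to the contributor — now above 1 — so contributing fully is weakly dominant for every player.
At the Nash equilibrium everyone contributes 14. Group total payoff = 3.6 × 2.20 × 98 = 776.16.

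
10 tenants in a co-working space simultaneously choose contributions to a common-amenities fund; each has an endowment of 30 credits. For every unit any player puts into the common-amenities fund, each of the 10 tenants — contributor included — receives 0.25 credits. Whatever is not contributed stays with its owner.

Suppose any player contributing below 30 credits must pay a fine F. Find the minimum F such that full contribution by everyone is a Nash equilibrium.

22.50 credits

Given the others contribute fully, the best deviation is to contribute 0 (any partial contribution still incurs the fine and gives up units whose private return 0.25 is below 1).
Deviating from 30 to 0 saves 30 credits but forfeits the deviator's share of the drop in the common-amenities fund: 0.25 × 30 = 7.50.
So the deviation gain is 30 − 7.50 = 22.50, and the fine must be at least 22.50 credits to wipe it out.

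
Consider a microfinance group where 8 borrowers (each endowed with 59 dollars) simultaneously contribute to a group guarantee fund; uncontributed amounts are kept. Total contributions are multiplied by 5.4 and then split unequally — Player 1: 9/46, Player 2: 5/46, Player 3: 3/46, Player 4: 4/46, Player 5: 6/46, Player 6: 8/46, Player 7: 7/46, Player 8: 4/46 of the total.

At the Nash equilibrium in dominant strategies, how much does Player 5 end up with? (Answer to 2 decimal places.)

Each unit j contributes comes back to j as 5.4 × (j's share), so j prefers to contribute only if that share exceeds 1/5.4 = 0.1852; otherwise keeping the unit dominates.
Only Player 1 (9/46) clears that bar, contributing 59; the remaining 7 contribute 0. Total contributed: 59.
Player 5 keeps 59 and receives 5.4 × 59 × 6/46 = 41.56 from the group guarantee fund, for a payoff of 100.56.

100.56 dollars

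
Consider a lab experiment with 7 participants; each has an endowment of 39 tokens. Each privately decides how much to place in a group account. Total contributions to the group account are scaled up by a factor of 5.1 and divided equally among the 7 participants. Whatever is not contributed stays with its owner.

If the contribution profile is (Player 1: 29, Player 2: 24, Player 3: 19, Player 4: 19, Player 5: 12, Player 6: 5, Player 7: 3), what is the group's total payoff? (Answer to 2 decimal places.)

728.10 tokens

Total contributed: 29 + 24 + 19 + 19 + 12 + 5 + 3 = 111; total kept: 7 × 39 − 111 = 162.
The group account pays out 5.1 × 111 = 566.10 in aggregate.
Group total = 162 + 566.10 = 728.10.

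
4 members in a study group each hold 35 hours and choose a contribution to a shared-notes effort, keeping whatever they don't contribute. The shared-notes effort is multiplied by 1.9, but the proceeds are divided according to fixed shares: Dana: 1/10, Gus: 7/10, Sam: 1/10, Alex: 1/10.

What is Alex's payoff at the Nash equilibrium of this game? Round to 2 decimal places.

For player j, contributing a unit is worthwhile iff 1.9 × (j's share) ≥ 1, i.e. iff j's share is at least 0.5263.
Only Gus (7/10) clears that bar, contributing 35; the remaining 3 contribute 0. Total contributed: 35.
Alex keeps 35 and receives 1.9 × 35 × 1/10 = 6.65 from the shared-notes effort, for a payoff of 41.65.

41.65 hours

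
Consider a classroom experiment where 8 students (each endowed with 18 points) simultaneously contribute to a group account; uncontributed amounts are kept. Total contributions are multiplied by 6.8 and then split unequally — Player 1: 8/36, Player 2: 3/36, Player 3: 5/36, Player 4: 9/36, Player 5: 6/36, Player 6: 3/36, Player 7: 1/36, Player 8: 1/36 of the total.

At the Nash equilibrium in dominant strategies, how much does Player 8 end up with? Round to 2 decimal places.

Each unit j contributes comes back to j as 6.8 × (j's share), so j prefers to contribute only if that share exceeds 1/6.8 = 0.1471; otherwise keeping the unit dominates.
Player 1, Player 4 and Player 5 clear that bar, contributing 18 each; the remaining 5 contribute 0. Total contributed: 54.
Player 8 keeps 18 and receives 6.8 × 54 × 1/36 = 10.20 from the group account, for a payoff of 28.20.

28.20 points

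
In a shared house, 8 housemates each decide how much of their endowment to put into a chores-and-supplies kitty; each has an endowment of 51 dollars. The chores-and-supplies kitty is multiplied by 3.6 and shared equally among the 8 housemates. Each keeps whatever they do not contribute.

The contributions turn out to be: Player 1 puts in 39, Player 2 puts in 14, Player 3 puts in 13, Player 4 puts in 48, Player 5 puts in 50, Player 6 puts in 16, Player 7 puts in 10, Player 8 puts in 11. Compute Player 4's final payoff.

Total contributed: 39 + 14 + 13 + 48 + 50 + 16 + 10 + 11 = 201.
Each receives 3.6 × 201 / 8 = 90.45 from the chores-and-supplies kitty.
Player 4 keeps 51 − 48 = 3, so Player 4's payoff is 3 + 90.45 = 93.45.

93.45 dollars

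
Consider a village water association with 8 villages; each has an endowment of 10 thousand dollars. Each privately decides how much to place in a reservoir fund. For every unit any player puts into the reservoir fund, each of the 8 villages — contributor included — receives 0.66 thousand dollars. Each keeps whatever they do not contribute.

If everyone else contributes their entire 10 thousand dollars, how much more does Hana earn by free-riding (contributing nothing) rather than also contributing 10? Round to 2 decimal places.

3.40 thousand dollars

Switching from a contribution of 10 to 0 lets Hana keep an extra 10 thousand dollars, but lowers the reservoir fund by 10, which costs Hana their own share of that drop: 0.66 × 10 = 6.60.
Net gain = 10 − 6.60 = 3.40. The private return per contributed unit (0.66) is below 1, so free-riding is indeed the best response regardless of what the others do.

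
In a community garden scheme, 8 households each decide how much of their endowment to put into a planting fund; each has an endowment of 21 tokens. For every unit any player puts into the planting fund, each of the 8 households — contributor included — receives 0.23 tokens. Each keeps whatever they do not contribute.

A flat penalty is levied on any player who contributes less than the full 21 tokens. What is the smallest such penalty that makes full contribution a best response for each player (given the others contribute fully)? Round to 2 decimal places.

Given the others contribute fully, the best deviation is to contribute 0 (any partial contribution still incurs the fine and gives up units whose private return 0.23 is below 1).
Deviating from 21 to 0 saves 21 tokens but forfeits the deviator's share of the drop in the planting fund: 0.23 × 21 = 4.83.
So the deviation gain is 21 − 4.83 = 16.17, and the fine must be at least 16.17 tokens to wipe it out.

16.17 tokens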